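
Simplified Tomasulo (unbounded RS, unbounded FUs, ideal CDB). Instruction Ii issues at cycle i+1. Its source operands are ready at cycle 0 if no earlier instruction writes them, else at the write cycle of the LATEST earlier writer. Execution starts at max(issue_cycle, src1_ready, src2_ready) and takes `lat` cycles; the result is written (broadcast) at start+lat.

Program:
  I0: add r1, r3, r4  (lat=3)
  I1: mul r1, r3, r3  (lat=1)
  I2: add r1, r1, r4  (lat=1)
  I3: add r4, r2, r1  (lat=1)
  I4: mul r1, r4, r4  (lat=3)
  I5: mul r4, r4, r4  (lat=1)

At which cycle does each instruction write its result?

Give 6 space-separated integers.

I0 add r1: issue@1 deps=(None,None) exec_start@1 write@4
I1 mul r1: issue@2 deps=(None,None) exec_start@2 write@3
I2 add r1: issue@3 deps=(1,None) exec_start@3 write@4
I3 add r4: issue@4 deps=(None,2) exec_start@4 write@5
I4 mul r1: issue@5 deps=(3,3) exec_start@5 write@8
I5 mul r4: issue@6 deps=(3,3) exec_start@6 write@7

Answer: 4 3 4 5 8 7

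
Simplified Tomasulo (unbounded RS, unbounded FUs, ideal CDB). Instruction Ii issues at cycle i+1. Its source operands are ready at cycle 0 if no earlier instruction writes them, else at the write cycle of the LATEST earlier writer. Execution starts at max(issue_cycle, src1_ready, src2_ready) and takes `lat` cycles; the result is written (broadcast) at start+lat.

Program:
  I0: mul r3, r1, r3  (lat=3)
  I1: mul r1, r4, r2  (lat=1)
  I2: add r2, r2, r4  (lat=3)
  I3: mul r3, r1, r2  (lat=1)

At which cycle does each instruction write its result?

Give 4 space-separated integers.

I0 mul r3: issue@1 deps=(None,None) exec_start@1 write@4
I1 mul r1: issue@2 deps=(None,None) exec_start@2 write@3
I2 add r2: issue@3 deps=(None,None) exec_start@3 write@6
I3 mul r3: issue@4 deps=(1,2) exec_start@6 write@7

Answer: 4 3 6 7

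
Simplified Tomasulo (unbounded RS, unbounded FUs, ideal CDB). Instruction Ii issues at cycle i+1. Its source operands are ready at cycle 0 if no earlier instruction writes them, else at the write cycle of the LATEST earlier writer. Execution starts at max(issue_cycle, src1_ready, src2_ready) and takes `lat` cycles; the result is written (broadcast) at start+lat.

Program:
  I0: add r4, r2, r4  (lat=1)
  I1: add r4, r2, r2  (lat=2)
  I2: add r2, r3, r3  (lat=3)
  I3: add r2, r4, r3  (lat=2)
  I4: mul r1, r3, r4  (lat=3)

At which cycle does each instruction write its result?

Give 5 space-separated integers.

I0 add r4: issue@1 deps=(None,None) exec_start@1 write@2
I1 add r4: issue@2 deps=(None,None) exec_start@2 write@4
I2 add r2: issue@3 deps=(None,None) exec_start@3 write@6
I3 add r2: issue@4 deps=(1,None) exec_start@4 write@6
I4 mul r1: issue@5 deps=(None,1) exec_start@5 write@8

Answer: 2 4 6 6 8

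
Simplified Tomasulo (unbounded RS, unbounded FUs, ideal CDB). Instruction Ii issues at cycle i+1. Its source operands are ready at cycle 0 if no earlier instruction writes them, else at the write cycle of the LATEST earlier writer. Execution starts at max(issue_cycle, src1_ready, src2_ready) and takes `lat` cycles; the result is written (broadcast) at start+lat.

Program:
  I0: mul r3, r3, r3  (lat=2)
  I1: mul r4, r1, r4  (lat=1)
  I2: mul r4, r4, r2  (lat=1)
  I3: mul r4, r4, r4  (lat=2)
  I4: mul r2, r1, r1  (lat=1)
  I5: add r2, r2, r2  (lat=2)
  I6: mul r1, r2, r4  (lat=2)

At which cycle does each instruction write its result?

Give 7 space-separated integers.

I0 mul r3: issue@1 deps=(None,None) exec_start@1 write@3
I1 mul r4: issue@2 deps=(None,None) exec_start@2 write@3
I2 mul r4: issue@3 deps=(1,None) exec_start@3 write@4
I3 mul r4: issue@4 deps=(2,2) exec_start@4 write@6
I4 mul r2: issue@5 deps=(None,None) exec_start@5 write@6
I5 add r2: issue@6 deps=(4,4) exec_start@6 write@8
I6 mul r1: issue@7 deps=(5,3) exec_start@8 write@10

Answer: 3 3 4 6 6 8 10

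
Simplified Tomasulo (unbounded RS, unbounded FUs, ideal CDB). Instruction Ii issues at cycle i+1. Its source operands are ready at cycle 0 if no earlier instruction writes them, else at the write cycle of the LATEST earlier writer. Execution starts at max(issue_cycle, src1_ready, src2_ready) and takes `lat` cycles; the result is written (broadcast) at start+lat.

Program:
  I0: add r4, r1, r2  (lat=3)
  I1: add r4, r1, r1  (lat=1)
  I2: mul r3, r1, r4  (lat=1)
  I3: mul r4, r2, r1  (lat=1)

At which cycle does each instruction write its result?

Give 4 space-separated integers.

Answer: 4 3 4 5

Derivation:
I0 add r4: issue@1 deps=(None,None) exec_start@1 write@4
I1 add r4: issue@2 deps=(None,None) exec_start@2 write@3
I2 mul r3: issue@3 deps=(None,1) exec_start@3 write@4
I3 mul r4: issue@4 deps=(None,None) exec_start@4 write@5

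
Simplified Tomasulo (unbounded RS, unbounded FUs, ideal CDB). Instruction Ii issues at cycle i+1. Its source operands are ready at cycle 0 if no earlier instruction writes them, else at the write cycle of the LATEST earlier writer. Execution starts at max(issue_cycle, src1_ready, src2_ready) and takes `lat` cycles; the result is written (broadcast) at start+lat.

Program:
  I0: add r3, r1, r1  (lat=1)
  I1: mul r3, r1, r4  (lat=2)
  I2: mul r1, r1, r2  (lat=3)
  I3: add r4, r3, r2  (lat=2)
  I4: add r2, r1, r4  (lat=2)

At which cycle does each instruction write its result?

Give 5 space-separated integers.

I0 add r3: issue@1 deps=(None,None) exec_start@1 write@2
I1 mul r3: issue@2 deps=(None,None) exec_start@2 write@4
I2 mul r1: issue@3 deps=(None,None) exec_start@3 write@6
I3 add r4: issue@4 deps=(1,None) exec_start@4 write@6
I4 add r2: issue@5 deps=(2,3) exec_start@6 write@8

Answer: 2 4 6 6 8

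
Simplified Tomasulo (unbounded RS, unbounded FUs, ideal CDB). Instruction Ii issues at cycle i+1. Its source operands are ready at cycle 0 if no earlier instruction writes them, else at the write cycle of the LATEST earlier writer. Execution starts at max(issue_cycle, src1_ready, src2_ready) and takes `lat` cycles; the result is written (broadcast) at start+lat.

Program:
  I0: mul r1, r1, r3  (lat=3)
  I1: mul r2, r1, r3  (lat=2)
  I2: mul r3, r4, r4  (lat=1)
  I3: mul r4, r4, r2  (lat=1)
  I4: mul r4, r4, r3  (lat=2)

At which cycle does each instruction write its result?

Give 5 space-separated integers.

Answer: 4 6 4 7 9

Derivation:
I0 mul r1: issue@1 deps=(None,None) exec_start@1 write@4
I1 mul r2: issue@2 deps=(0,None) exec_start@4 write@6
I2 mul r3: issue@3 deps=(None,None) exec_start@3 write@4
I3 mul r4: issue@4 deps=(None,1) exec_start@6 write@7
I4 mul r4: issue@5 deps=(3,2) exec_start@7 write@9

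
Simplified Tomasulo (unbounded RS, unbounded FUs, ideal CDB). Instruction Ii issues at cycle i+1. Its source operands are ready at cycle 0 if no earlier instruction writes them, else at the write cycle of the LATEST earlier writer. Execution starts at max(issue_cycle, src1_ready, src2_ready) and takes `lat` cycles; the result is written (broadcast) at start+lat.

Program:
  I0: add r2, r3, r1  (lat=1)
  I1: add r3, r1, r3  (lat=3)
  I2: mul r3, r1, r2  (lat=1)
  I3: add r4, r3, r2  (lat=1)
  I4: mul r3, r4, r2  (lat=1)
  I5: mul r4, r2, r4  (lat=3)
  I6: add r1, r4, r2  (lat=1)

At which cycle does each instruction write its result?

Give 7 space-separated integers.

I0 add r2: issue@1 deps=(None,None) exec_start@1 write@2
I1 add r3: issue@2 deps=(None,None) exec_start@2 write@5
I2 mul r3: issue@3 deps=(None,0) exec_start@3 write@4
I3 add r4: issue@4 deps=(2,0) exec_start@4 write@5
I4 mul r3: issue@5 deps=(3,0) exec_start@5 write@6
I5 mul r4: issue@6 deps=(0,3) exec_start@6 write@9
I6 add r1: issue@7 deps=(5,0) exec_start@9 write@10

Answer: 2 5 4 5 6 9 10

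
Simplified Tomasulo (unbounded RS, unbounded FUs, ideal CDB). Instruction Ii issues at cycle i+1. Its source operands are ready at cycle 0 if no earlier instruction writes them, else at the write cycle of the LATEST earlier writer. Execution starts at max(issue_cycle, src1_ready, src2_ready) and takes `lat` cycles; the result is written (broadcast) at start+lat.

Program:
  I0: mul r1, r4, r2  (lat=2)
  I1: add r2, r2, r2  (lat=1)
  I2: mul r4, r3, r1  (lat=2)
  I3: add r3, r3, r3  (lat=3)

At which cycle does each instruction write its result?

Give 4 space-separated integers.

I0 mul r1: issue@1 deps=(None,None) exec_start@1 write@3
I1 add r2: issue@2 deps=(None,None) exec_start@2 write@3
I2 mul r4: issue@3 deps=(None,0) exec_start@3 write@5
I3 add r3: issue@4 deps=(None,None) exec_start@4 write@7

Answer: 3 3 5 7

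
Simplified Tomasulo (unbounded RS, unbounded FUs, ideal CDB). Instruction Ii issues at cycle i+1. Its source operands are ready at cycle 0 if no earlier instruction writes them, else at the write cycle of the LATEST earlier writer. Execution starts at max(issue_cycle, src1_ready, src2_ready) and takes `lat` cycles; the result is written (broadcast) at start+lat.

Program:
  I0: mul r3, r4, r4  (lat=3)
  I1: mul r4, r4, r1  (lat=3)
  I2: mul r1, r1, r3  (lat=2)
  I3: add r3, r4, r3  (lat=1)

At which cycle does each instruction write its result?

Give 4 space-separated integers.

I0 mul r3: issue@1 deps=(None,None) exec_start@1 write@4
I1 mul r4: issue@2 deps=(None,None) exec_start@2 write@5
I2 mul r1: issue@3 deps=(None,0) exec_start@4 write@6
I3 add r3: issue@4 deps=(1,0) exec_start@5 write@6

Answer: 4 5 6 6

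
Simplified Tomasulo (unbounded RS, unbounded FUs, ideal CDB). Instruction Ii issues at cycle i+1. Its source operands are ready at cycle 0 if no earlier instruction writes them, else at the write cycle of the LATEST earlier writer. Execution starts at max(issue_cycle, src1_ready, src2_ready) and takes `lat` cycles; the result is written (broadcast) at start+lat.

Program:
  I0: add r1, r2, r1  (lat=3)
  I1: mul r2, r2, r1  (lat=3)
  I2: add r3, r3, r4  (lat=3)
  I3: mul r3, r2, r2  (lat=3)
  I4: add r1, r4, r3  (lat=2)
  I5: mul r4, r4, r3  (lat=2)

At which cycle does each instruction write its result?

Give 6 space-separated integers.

I0 add r1: issue@1 deps=(None,None) exec_start@1 write@4
I1 mul r2: issue@2 deps=(None,0) exec_start@4 write@7
I2 add r3: issue@3 deps=(None,None) exec_start@3 write@6
I3 mul r3: issue@4 deps=(1,1) exec_start@7 write@10
I4 add r1: issue@5 deps=(None,3) exec_start@10 write@12
I5 mul r4: issue@6 deps=(None,3) exec_start@10 write@12

Answer: 4 7 6 10 12 12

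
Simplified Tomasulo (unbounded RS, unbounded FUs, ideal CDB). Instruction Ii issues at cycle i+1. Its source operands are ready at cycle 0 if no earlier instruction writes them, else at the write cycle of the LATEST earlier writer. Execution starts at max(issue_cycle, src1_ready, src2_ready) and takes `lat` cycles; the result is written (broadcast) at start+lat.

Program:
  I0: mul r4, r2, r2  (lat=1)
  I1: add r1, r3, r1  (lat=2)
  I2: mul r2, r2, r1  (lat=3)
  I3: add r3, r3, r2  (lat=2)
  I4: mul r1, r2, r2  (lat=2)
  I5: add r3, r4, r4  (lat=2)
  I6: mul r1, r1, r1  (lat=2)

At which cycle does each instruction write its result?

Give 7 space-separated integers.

Answer: 2 4 7 9 9 8 11

Derivation:
I0 mul r4: issue@1 deps=(None,None) exec_start@1 write@2
I1 add r1: issue@2 deps=(None,None) exec_start@2 write@4
I2 mul r2: issue@3 deps=(None,1) exec_start@4 write@7
I3 add r3: issue@4 deps=(None,2) exec_start@7 write@9
I4 mul r1: issue@5 deps=(2,2) exec_start@7 write@9
I5 add r3: issue@6 deps=(0,0) exec_start@6 write@8
I6 mul r1: issue@7 deps=(4,4) exec_start@9 write@11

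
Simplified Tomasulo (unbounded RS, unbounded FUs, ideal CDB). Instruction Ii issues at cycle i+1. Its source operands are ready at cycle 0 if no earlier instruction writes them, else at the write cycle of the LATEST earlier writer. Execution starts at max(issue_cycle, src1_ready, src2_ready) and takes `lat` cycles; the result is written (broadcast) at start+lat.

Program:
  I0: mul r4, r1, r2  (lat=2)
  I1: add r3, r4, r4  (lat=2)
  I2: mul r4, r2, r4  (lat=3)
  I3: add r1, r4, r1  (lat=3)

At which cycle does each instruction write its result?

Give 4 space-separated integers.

I0 mul r4: issue@1 deps=(None,None) exec_start@1 write@3
I1 add r3: issue@2 deps=(0,0) exec_start@3 write@5
I2 mul r4: issue@3 deps=(None,0) exec_start@3 write@6
I3 add r1: issue@4 deps=(2,None) exec_start@6 write@9

Answer: 3 5 6 9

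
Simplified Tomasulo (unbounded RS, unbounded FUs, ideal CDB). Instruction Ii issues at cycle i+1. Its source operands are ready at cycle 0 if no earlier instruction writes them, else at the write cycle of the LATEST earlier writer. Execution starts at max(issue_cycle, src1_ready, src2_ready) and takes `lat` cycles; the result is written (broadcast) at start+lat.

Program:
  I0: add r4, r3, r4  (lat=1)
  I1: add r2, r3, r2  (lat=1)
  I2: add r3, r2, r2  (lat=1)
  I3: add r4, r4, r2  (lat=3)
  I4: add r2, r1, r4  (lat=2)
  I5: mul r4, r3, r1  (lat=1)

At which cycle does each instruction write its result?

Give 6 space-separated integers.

Answer: 2 3 4 7 9 7

Derivation:
I0 add r4: issue@1 deps=(None,None) exec_start@1 write@2
I1 add r2: issue@2 deps=(None,None) exec_start@2 write@3
I2 add r3: issue@3 deps=(1,1) exec_start@3 write@4
I3 add r4: issue@4 deps=(0,1) exec_start@4 write@7
I4 add r2: issue@5 deps=(None,3) exec_start@7 write@9
I5 mul r4: issue@6 deps=(2,None) exec_start@6 write@7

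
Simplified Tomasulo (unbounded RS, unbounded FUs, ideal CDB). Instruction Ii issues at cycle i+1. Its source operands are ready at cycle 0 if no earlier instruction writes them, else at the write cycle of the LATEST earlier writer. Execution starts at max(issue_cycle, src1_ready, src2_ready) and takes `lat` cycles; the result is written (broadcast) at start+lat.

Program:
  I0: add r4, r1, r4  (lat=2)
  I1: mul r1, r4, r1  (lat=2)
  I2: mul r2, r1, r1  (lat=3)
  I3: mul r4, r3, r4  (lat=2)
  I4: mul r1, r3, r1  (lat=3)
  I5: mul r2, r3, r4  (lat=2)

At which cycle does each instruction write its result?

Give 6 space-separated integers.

I0 add r4: issue@1 deps=(None,None) exec_start@1 write@3
I1 mul r1: issue@2 deps=(0,None) exec_start@3 write@5
I2 mul r2: issue@3 deps=(1,1) exec_start@5 write@8
I3 mul r4: issue@4 deps=(None,0) exec_start@4 write@6
I4 mul r1: issue@5 deps=(None,1) exec_start@5 write@8
I5 mul r2: issue@6 deps=(None,3) exec_start@6 write@8

Answer: 3 5 8 6 8 8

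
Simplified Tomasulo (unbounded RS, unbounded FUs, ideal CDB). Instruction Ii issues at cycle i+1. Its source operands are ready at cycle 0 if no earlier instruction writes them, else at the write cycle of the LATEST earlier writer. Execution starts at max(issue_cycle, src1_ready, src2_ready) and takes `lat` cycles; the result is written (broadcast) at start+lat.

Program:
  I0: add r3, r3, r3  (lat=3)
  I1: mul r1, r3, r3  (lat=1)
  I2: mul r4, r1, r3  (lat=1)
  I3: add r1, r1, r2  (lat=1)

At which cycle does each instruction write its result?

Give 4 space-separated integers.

I0 add r3: issue@1 deps=(None,None) exec_start@1 write@4
I1 mul r1: issue@2 deps=(0,0) exec_start@4 write@5
I2 mul r4: issue@3 deps=(1,0) exec_start@5 write@6
I3 add r1: issue@4 deps=(1,None) exec_start@5 write@6

Answer: 4 5 6 6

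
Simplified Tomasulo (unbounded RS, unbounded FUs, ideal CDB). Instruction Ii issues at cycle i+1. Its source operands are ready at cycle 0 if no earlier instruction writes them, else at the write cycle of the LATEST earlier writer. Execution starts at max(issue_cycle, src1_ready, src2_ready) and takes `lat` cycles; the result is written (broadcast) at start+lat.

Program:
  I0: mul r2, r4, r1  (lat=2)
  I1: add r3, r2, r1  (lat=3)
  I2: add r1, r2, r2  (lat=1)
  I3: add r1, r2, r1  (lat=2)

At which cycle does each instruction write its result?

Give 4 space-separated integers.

I0 mul r2: issue@1 deps=(None,None) exec_start@1 write@3
I1 add r3: issue@2 deps=(0,None) exec_start@3 write@6
I2 add r1: issue@3 deps=(0,0) exec_start@3 write@4
I3 add r1: issue@4 deps=(0,2) exec_start@4 write@6

Answer: 3 6 4 6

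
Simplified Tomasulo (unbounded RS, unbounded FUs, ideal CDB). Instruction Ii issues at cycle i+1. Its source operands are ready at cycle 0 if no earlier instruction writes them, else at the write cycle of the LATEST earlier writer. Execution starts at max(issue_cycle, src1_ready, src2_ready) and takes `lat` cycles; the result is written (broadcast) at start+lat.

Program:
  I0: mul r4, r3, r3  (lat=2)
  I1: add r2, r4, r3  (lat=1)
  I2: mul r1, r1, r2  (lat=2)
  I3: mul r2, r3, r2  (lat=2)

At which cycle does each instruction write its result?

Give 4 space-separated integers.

I0 mul r4: issue@1 deps=(None,None) exec_start@1 write@3
I1 add r2: issue@2 deps=(0,None) exec_start@3 write@4
I2 mul r1: issue@3 deps=(None,1) exec_start@4 write@6
I3 mul r2: issue@4 deps=(None,1) exec_start@4 write@6

Answer: 3 4 6 6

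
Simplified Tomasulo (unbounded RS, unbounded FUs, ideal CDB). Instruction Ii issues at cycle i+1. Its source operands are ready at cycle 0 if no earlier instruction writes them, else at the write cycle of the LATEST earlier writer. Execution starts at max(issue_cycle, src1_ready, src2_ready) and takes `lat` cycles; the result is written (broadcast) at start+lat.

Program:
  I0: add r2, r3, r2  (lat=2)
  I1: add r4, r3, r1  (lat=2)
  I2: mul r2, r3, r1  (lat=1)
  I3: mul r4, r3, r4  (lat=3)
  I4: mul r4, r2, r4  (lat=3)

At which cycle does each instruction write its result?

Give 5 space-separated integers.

I0 add r2: issue@1 deps=(None,None) exec_start@1 write@3
I1 add r4: issue@2 deps=(None,None) exec_start@2 write@4
I2 mul r2: issue@3 deps=(None,None) exec_start@3 write@4
I3 mul r4: issue@4 deps=(None,1) exec_start@4 write@7
I4 mul r4: issue@5 deps=(2,3) exec_start@7 write@10

Answer: 3 4 4 7 10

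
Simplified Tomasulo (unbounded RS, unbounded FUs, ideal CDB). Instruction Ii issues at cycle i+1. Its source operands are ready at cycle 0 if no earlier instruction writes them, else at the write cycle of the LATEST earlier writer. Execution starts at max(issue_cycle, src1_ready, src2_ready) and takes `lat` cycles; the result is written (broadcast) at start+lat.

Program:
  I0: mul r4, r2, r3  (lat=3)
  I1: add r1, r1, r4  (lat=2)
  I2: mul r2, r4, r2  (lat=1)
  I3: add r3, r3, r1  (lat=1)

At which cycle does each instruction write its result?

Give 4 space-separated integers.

Answer: 4 6 5 7

Derivation:
I0 mul r4: issue@1 deps=(None,None) exec_start@1 write@4
I1 add r1: issue@2 deps=(None,0) exec_start@4 write@6
I2 mul r2: issue@3 deps=(0,None) exec_start@4 write@5
I3 add r3: issue@4 deps=(None,1) exec_start@6 write@7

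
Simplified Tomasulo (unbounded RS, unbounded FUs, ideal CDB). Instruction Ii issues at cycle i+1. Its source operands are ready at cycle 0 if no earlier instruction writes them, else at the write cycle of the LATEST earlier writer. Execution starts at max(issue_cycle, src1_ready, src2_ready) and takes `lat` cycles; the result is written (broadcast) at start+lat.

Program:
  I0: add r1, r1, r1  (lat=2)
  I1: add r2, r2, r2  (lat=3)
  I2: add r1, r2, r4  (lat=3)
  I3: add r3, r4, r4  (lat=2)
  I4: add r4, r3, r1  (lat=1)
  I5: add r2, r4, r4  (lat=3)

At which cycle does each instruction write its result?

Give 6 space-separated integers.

Answer: 3 5 8 6 9 12

Derivation:
I0 add r1: issue@1 deps=(None,None) exec_start@1 write@3
I1 add r2: issue@2 deps=(None,None) exec_start@2 write@5
I2 add r1: issue@3 deps=(1,None) exec_start@5 write@8
I3 add r3: issue@4 deps=(None,None) exec_start@4 write@6
I4 add r4: issue@5 deps=(3,2) exec_start@8 write@9
I5 add r2: issue@6 deps=(4,4) exec_start@9 write@12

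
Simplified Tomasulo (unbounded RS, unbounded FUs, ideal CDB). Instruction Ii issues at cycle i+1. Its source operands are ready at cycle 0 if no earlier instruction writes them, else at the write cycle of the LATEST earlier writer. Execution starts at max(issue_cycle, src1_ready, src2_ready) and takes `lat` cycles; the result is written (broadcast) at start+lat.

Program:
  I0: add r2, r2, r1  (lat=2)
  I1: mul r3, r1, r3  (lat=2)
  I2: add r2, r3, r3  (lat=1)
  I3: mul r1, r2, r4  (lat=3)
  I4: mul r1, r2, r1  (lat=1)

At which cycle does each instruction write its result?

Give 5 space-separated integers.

I0 add r2: issue@1 deps=(None,None) exec_start@1 write@3
I1 mul r3: issue@2 deps=(None,None) exec_start@2 write@4
I2 add r2: issue@3 deps=(1,1) exec_start@4 write@5
I3 mul r1: issue@4 deps=(2,None) exec_start@5 write@8
I4 mul r1: issue@5 deps=(2,3) exec_start@8 write@9

Answer: 3 4 5 8 9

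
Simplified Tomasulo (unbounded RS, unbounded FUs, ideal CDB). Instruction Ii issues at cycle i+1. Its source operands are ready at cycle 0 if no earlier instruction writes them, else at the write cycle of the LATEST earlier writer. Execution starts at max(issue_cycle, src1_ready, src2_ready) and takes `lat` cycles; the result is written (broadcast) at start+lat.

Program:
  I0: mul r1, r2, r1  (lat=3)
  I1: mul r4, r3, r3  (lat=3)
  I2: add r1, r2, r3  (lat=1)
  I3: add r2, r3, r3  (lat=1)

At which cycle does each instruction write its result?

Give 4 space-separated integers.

Answer: 4 5 4 5

Derivation:
I0 mul r1: issue@1 deps=(None,None) exec_start@1 write@4
I1 mul r4: issue@2 deps=(None,None) exec_start@2 write@5
I2 add r1: issue@3 deps=(None,None) exec_start@3 write@4
I3 add r2: issue@4 deps=(None,None) exec_start@4 write@5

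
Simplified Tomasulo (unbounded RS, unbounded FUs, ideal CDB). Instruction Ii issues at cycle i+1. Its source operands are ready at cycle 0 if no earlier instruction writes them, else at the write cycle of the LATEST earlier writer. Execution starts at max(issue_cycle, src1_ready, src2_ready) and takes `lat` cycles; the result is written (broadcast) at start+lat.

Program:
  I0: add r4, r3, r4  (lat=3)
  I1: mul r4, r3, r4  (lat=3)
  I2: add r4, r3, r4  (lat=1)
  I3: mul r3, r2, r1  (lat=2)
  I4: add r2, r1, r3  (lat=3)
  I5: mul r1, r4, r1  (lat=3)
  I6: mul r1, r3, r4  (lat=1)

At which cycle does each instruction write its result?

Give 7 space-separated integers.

Answer: 4 7 8 6 9 11 9

Derivation:
I0 add r4: issue@1 deps=(None,None) exec_start@1 write@4
I1 mul r4: issue@2 deps=(None,0) exec_start@4 write@7
I2 add r4: issue@3 deps=(None,1) exec_start@7 write@8
I3 mul r3: issue@4 deps=(None,None) exec_start@4 write@6
I4 add r2: issue@5 deps=(None,3) exec_start@6 write@9
I5 mul r1: issue@6 deps=(2,None) exec_start@8 write@11
I6 mul r1: issue@7 deps=(3,2) exec_start@8 write@9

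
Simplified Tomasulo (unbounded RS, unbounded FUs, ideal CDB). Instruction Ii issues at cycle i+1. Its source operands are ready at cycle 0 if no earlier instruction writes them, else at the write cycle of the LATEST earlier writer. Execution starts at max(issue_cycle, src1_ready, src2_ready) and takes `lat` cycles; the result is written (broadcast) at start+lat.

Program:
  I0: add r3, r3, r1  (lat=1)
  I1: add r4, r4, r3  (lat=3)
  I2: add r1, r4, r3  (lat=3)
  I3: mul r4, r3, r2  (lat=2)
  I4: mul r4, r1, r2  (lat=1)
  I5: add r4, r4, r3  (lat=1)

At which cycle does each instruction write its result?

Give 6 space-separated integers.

I0 add r3: issue@1 deps=(None,None) exec_start@1 write@2
I1 add r4: issue@2 deps=(None,0) exec_start@2 write@5
I2 add r1: issue@3 deps=(1,0) exec_start@5 write@8
I3 mul r4: issue@4 deps=(0,None) exec_start@4 write@6
I4 mul r4: issue@5 deps=(2,None) exec_start@8 write@9
I5 add r4: issue@6 deps=(4,0) exec_start@9 write@10

Answer: 2 5 8 6 9 10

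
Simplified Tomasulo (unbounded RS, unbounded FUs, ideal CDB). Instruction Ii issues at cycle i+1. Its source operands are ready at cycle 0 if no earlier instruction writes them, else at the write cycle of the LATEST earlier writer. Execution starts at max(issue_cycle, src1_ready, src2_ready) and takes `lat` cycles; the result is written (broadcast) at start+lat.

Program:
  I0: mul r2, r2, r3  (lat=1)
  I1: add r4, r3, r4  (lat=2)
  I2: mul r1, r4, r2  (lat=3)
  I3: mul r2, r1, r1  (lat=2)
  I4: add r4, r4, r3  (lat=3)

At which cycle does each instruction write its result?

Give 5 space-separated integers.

Answer: 2 4 7 9 8

Derivation:
I0 mul r2: issue@1 deps=(None,None) exec_start@1 write@2
I1 add r4: issue@2 deps=(None,None) exec_start@2 write@4
I2 mul r1: issue@3 deps=(1,0) exec_start@4 write@7
I3 mul r2: issue@4 deps=(2,2) exec_start@7 write@9
I4 add r4: issue@5 deps=(1,None) exec_start@5 write@8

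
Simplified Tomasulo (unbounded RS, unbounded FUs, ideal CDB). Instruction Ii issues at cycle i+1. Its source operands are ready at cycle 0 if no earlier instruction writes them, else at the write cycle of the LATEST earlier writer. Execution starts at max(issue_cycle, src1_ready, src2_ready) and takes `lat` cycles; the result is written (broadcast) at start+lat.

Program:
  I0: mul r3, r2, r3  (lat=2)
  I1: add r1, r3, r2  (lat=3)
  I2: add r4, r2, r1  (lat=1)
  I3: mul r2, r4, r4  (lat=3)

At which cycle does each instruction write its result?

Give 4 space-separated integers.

Answer: 3 6 7 10

Derivation:
I0 mul r3: issue@1 deps=(None,None) exec_start@1 write@3
I1 add r1: issue@2 deps=(0,None) exec_start@3 write@6
I2 add r4: issue@3 deps=(None,1) exec_start@6 write@7
I3 mul r2: issue@4 deps=(2,2) exec_start@7 write@10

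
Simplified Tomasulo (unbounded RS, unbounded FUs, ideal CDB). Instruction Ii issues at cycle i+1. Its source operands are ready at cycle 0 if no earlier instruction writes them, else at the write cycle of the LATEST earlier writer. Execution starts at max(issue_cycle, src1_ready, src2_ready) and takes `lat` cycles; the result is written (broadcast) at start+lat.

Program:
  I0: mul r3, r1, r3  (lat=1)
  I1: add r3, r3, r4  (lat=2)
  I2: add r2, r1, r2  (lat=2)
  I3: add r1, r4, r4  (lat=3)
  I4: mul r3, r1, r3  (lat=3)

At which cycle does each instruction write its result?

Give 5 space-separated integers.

I0 mul r3: issue@1 deps=(None,None) exec_start@1 write@2
I1 add r3: issue@2 deps=(0,None) exec_start@2 write@4
I2 add r2: issue@3 deps=(None,None) exec_start@3 write@5
I3 add r1: issue@4 deps=(None,None) exec_start@4 write@7
I4 mul r3: issue@5 deps=(3,1) exec_start@7 write@10

Answer: 2 4 5 7 10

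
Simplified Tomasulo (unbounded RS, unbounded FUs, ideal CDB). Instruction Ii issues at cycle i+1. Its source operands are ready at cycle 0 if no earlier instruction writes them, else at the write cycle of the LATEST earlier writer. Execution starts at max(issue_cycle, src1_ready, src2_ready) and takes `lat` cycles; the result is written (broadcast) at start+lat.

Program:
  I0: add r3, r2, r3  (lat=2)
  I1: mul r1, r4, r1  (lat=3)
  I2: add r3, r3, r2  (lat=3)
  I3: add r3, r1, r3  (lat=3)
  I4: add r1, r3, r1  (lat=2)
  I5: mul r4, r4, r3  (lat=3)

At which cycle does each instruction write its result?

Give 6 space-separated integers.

Answer: 3 5 6 9 11 12

Derivation:
I0 add r3: issue@1 deps=(None,None) exec_start@1 write@3
I1 mul r1: issue@2 deps=(None,None) exec_start@2 write@5
I2 add r3: issue@3 deps=(0,None) exec_start@3 write@6
I3 add r3: issue@4 deps=(1,2) exec_start@6 write@9
I4 add r1: issue@5 deps=(3,1) exec_start@9 write@11
I5 mul r4: issue@6 deps=(None,3) exec_start@9 write@12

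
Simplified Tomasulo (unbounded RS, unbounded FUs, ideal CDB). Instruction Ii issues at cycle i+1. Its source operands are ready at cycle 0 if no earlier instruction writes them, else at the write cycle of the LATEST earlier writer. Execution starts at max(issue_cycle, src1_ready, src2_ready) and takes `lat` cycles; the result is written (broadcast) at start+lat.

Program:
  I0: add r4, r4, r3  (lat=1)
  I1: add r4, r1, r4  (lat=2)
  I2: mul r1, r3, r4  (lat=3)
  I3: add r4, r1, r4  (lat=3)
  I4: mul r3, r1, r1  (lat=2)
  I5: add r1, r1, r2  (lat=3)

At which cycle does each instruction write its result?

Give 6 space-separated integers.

I0 add r4: issue@1 deps=(None,None) exec_start@1 write@2
I1 add r4: issue@2 deps=(None,0) exec_start@2 write@4
I2 mul r1: issue@3 deps=(None,1) exec_start@4 write@7
I3 add r4: issue@4 deps=(2,1) exec_start@7 write@10
I4 mul r3: issue@5 deps=(2,2) exec_start@7 write@9
I5 add r1: issue@6 deps=(2,None) exec_start@7 write@10

Answer: 2 4 7 10 9 10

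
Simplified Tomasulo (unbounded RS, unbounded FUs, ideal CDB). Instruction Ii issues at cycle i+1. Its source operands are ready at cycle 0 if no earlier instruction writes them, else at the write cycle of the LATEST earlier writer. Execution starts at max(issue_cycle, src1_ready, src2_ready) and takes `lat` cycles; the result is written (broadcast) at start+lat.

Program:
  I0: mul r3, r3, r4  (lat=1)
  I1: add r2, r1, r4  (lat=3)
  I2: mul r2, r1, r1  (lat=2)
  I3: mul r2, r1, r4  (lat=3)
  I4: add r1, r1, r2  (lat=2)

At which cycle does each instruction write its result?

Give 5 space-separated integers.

I0 mul r3: issue@1 deps=(None,None) exec_start@1 write@2
I1 add r2: issue@2 deps=(None,None) exec_start@2 write@5
I2 mul r2: issue@3 deps=(None,None) exec_start@3 write@5
I3 mul r2: issue@4 deps=(None,None) exec_start@4 write@7
I4 add r1: issue@5 deps=(None,3) exec_start@7 write@9

Answer: 2 5 5 7 9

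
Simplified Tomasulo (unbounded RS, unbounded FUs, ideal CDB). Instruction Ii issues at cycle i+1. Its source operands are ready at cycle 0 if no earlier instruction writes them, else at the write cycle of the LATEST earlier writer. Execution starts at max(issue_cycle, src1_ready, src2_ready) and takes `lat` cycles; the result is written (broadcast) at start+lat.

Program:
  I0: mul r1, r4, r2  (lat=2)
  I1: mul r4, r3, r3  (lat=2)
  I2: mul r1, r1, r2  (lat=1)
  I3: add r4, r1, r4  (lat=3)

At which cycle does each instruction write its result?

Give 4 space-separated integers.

I0 mul r1: issue@1 deps=(None,None) exec_start@1 write@3
I1 mul r4: issue@2 deps=(None,None) exec_start@2 write@4
I2 mul r1: issue@3 deps=(0,None) exec_start@3 write@4
I3 add r4: issue@4 deps=(2,1) exec_start@4 write@7

Answer: 3 4 4 7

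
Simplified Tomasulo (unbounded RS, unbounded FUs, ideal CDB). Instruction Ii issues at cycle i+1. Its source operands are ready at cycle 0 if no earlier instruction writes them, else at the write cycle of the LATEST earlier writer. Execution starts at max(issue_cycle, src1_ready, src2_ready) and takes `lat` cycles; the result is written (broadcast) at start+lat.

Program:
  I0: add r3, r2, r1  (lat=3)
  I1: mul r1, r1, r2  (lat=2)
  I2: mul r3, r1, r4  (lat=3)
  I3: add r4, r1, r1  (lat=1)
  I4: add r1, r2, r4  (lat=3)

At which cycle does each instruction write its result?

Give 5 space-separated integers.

Answer: 4 4 7 5 8

Derivation:
I0 add r3: issue@1 deps=(None,None) exec_start@1 write@4
I1 mul r1: issue@2 deps=(None,None) exec_start@2 write@4
I2 mul r3: issue@3 deps=(1,None) exec_start@4 write@7
I3 add r4: issue@4 deps=(1,1) exec_start@4 write@5
I4 add r1: issue@5 deps=(None,3) exec_start@5 write@8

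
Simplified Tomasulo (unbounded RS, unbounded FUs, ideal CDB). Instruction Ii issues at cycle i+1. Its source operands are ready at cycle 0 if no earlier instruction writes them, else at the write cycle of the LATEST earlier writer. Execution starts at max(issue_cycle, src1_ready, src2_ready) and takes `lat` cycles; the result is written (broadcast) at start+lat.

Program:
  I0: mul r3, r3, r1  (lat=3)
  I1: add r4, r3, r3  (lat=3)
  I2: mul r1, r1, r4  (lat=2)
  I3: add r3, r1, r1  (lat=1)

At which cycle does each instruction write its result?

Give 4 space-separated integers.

I0 mul r3: issue@1 deps=(None,None) exec_start@1 write@4
I1 add r4: issue@2 deps=(0,0) exec_start@4 write@7
I2 mul r1: issue@3 deps=(None,1) exec_start@7 write@9
I3 add r3: issue@4 deps=(2,2) exec_start@9 write@10

Answer: 4 7 9 10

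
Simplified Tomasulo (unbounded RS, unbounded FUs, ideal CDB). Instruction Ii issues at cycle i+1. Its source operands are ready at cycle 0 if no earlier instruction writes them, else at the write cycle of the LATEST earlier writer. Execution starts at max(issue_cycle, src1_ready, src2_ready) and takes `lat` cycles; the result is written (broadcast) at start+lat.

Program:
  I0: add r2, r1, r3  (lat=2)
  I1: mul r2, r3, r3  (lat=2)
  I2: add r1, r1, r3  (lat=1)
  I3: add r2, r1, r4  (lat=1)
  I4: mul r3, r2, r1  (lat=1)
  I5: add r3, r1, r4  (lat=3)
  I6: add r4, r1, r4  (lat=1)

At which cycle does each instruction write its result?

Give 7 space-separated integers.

Answer: 3 4 4 5 6 9 8

Derivation:
I0 add r2: issue@1 deps=(None,None) exec_start@1 write@3
I1 mul r2: issue@2 deps=(None,None) exec_start@2 write@4
I2 add r1: issue@3 deps=(None,None) exec_start@3 write@4
I3 add r2: issue@4 deps=(2,None) exec_start@4 write@5
I4 mul r3: issue@5 deps=(3,2) exec_start@5 write@6
I5 add r3: issue@6 deps=(2,None) exec_start@6 write@9
I6 add r4: issue@7 deps=(2,None) exec_start@7 write@8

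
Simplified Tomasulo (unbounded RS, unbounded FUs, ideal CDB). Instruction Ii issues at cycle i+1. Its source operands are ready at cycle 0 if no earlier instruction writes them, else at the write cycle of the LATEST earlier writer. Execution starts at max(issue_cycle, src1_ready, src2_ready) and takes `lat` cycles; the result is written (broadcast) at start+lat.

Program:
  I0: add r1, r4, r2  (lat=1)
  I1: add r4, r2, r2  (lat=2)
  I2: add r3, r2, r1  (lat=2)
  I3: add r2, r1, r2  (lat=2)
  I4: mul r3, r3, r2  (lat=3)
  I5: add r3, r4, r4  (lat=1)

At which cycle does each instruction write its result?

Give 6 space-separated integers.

Answer: 2 4 5 6 9 7

Derivation:
I0 add r1: issue@1 deps=(None,None) exec_start@1 write@2
I1 add r4: issue@2 deps=(None,None) exec_start@2 write@4
I2 add r3: issue@3 deps=(None,0) exec_start@3 write@5
I3 add r2: issue@4 deps=(0,None) exec_start@4 write@6
I4 mul r3: issue@5 deps=(2,3) exec_start@6 write@9
I5 add r3: issue@6 deps=(1,1) exec_start@6 write@7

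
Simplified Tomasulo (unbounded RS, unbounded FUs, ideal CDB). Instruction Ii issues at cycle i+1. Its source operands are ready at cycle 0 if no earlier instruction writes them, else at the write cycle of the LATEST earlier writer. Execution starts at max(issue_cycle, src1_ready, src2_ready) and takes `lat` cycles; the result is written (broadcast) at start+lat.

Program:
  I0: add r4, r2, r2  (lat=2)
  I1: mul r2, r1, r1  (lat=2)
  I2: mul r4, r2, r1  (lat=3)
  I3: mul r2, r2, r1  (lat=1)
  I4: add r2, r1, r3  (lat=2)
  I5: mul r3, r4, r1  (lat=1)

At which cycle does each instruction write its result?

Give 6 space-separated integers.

I0 add r4: issue@1 deps=(None,None) exec_start@1 write@3
I1 mul r2: issue@2 deps=(None,None) exec_start@2 write@4
I2 mul r4: issue@3 deps=(1,None) exec_start@4 write@7
I3 mul r2: issue@4 deps=(1,None) exec_start@4 write@5
I4 add r2: issue@5 deps=(None,None) exec_start@5 write@7
I5 mul r3: issue@6 deps=(2,None) exec_start@7 write@8

Answer: 3 4 7 5 7 8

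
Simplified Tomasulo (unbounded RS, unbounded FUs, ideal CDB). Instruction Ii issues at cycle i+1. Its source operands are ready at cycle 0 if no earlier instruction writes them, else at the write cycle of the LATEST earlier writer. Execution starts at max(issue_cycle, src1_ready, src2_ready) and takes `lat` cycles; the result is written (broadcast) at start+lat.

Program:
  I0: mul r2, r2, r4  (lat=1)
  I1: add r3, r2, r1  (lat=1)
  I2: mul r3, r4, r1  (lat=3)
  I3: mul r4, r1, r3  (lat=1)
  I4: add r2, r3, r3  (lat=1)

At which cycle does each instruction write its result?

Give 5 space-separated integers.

Answer: 2 3 6 7 7

Derivation:
I0 mul r2: issue@1 deps=(None,None) exec_start@1 write@2
I1 add r3: issue@2 deps=(0,None) exec_start@2 write@3
I2 mul r3: issue@3 deps=(None,None) exec_start@3 write@6
I3 mul r4: issue@4 deps=(None,2) exec_start@6 write@7
I4 add r2: issue@5 deps=(2,2) exec_start@6 write@7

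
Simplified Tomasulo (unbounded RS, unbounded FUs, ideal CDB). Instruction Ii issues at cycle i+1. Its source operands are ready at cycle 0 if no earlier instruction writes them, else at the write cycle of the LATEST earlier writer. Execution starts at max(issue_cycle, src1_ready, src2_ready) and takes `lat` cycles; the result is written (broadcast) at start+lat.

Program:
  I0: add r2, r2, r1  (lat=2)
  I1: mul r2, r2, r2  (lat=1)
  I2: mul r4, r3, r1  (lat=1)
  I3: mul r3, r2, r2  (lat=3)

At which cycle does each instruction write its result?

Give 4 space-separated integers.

I0 add r2: issue@1 deps=(None,None) exec_start@1 write@3
I1 mul r2: issue@2 deps=(0,0) exec_start@3 write@4
I2 mul r4: issue@3 deps=(None,None) exec_start@3 write@4
I3 mul r3: issue@4 deps=(1,1) exec_start@4 write@7

Answer: 3 4 4 7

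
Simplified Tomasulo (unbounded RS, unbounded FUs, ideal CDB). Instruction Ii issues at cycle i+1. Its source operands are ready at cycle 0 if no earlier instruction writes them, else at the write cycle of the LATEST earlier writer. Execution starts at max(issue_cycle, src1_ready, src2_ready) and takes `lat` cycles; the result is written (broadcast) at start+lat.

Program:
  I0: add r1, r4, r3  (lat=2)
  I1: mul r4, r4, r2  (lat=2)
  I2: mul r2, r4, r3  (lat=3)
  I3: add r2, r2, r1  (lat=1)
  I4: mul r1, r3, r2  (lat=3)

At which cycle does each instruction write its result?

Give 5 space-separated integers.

Answer: 3 4 7 8 11

Derivation:
I0 add r1: issue@1 deps=(None,None) exec_start@1 write@3
I1 mul r4: issue@2 deps=(None,None) exec_start@2 write@4
I2 mul r2: issue@3 deps=(1,None) exec_start@4 write@7
I3 add r2: issue@4 deps=(2,0) exec_start@7 write@8
I4 mul r1: issue@5 deps=(None,3) exec_start@8 write@11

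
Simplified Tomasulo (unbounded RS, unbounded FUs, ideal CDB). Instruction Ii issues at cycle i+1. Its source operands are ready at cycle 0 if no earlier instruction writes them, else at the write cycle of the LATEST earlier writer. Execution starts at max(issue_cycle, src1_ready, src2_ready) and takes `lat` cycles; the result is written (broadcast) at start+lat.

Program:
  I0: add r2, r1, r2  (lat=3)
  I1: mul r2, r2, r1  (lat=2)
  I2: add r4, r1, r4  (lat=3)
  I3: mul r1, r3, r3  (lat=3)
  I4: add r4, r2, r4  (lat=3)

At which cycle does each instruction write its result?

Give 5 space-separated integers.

Answer: 4 6 6 7 9

Derivation:
I0 add r2: issue@1 deps=(None,None) exec_start@1 write@4
I1 mul r2: issue@2 deps=(0,None) exec_start@4 write@6
I2 add r4: issue@3 deps=(None,None) exec_start@3 write@6
I3 mul r1: issue@4 deps=(None,None) exec_start@4 write@7
I4 add r4: issue@5 deps=(1,2) exec_start@6 write@9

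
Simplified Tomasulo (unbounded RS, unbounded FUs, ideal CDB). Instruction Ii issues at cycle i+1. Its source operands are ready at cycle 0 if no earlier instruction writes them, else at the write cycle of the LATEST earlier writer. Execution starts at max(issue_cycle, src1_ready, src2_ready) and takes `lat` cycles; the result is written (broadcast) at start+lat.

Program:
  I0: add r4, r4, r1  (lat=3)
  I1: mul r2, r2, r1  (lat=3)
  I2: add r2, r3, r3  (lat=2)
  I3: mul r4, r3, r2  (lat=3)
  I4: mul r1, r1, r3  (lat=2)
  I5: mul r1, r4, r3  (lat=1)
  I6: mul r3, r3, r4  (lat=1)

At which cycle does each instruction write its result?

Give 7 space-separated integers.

I0 add r4: issue@1 deps=(None,None) exec_start@1 write@4
I1 mul r2: issue@2 deps=(None,None) exec_start@2 write@5
I2 add r2: issue@3 deps=(None,None) exec_start@3 write@5
I3 mul r4: issue@4 deps=(None,2) exec_start@5 write@8
I4 mul r1: issue@5 deps=(None,None) exec_start@5 write@7
I5 mul r1: issue@6 deps=(3,None) exec_start@8 write@9
I6 mul r3: issue@7 deps=(None,3) exec_start@8 write@9

Answer: 4 5 5 8 7 9 9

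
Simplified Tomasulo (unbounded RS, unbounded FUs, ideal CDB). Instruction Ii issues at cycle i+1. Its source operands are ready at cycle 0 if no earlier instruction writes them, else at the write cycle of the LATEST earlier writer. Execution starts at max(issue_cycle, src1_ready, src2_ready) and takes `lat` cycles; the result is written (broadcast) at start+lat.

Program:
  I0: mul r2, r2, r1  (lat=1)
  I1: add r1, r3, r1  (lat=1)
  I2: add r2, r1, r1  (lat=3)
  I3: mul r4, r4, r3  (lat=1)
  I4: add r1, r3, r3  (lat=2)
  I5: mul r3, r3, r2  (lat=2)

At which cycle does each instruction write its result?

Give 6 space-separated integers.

Answer: 2 3 6 5 7 8

Derivation:
I0 mul r2: issue@1 deps=(None,None) exec_start@1 write@2
I1 add r1: issue@2 deps=(None,None) exec_start@2 write@3
I2 add r2: issue@3 deps=(1,1) exec_start@3 write@6
I3 mul r4: issue@4 deps=(None,None) exec_start@4 write@5
I4 add r1: issue@5 deps=(None,None) exec_start@5 write@7
I5 mul r3: issue@6 deps=(None,2) exec_start@6 write@8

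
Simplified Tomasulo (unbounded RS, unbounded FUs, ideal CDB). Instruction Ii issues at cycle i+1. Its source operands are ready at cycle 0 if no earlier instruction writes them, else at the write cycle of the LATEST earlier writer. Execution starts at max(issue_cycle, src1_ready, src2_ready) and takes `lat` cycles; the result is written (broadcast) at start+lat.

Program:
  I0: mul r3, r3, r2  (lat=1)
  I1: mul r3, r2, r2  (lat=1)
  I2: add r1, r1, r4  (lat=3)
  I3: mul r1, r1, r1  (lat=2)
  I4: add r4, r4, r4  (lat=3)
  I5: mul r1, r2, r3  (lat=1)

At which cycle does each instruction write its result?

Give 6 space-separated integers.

I0 mul r3: issue@1 deps=(None,None) exec_start@1 write@2
I1 mul r3: issue@2 deps=(None,None) exec_start@2 write@3
I2 add r1: issue@3 deps=(None,None) exec_start@3 write@6
I3 mul r1: issue@4 deps=(2,2) exec_start@6 write@8
I4 add r4: issue@5 deps=(None,None) exec_start@5 write@8
I5 mul r1: issue@6 deps=(None,1) exec_start@6 write@7

Answer: 2 3 6 8 8 7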